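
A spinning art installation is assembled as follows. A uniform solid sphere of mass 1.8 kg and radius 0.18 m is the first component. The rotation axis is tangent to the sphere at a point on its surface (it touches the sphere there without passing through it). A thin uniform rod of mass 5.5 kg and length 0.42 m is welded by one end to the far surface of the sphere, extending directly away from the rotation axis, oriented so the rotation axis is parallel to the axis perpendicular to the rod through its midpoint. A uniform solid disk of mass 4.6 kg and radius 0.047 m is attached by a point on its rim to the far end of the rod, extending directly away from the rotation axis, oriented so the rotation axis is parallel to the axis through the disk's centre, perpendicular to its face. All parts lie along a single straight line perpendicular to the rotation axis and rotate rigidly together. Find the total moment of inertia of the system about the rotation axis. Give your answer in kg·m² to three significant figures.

5.10

Solid sphere: I_cm = (2/5)MR² = (2/5)(1.8)(0.18)² = 0.023328 kg·m²; centre at d = 0.18 m, so I = I_cm + Md² gives I = 0.023328 + (1.8)(0.18)² = 0.081648 kg·m².
Thin rod: I_cm = (1/12)ML² = (1/12)(5.5)(0.42)² = 0.08085 kg·m²; centre at d = 0.18 + 0.18 + 0.21 = 0.57 m, so I = I_cm + Md² gives I = 0.08085 + (5.5)(0.57)² = 1.8678 kg·m².
Solid disk: I_cm = (1/2)MR² = (1/2)(4.6)(0.047)² = 0.0050807 kg·m²; centre at d = 0.18 + 0.18 + 0.21 + 0.21 + 0.047 = 0.827 m, so I = I_cm + Md² gives I = 0.0050807 + (4.6)(0.827)² = 3.1512 kg·m².
Total I = 0.081648 + 1.8678 + 3.1512 = 5.1006 kg·m².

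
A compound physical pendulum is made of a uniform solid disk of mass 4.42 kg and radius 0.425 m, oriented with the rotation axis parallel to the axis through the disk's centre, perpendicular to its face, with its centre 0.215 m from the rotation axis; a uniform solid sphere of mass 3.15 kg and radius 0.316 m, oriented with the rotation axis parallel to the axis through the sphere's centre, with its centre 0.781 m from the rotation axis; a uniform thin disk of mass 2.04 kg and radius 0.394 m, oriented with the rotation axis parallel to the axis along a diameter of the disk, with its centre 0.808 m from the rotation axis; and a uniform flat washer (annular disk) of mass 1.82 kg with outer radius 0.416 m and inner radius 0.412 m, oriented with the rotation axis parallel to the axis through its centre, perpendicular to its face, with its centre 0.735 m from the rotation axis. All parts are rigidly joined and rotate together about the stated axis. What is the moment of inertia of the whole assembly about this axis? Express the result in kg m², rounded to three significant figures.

Solid disk: I_cm = (1/2)MR² = (1/2)(4.42)(0.425)² = 0.39918 kg m²; centre at d = 0.215 m, so the parallel axis theorem gives I = 0.39918 + (4.42)(0.215)² = 0.6035 kg m².
Solid sphere: I_cm = (2/5)MR² = (2/5)(3.15)(0.316)² = 0.12582 kg m²; centre at d = 0.781 m, so the parallel axis theorem gives I = 0.12582 + (3.15)(0.781)² = 2.0472 kg m².
Thin disk: I_cm = (1/4)MR² = (1/4)(2.04)(0.394)² = 0.07917 kg m²; centre at d = 0.808 m, so the parallel axis theorem gives I = 0.07917 + (2.04)(0.808)² = 1.411 kg m².
Annular disk: I_cm = (1/2)M(R²+r²) = (1/2)(1.82)[(0.416)² + (0.412)²] = 0.31195 kg m²; centre at d = 0.735 m, so the parallel axis theorem gives I = 0.31195 + (1.82)(0.735)² = 1.2952 kg m².
Total I = 0.6035 + 2.0472 + 1.411 + 1.2952 = 5.3569 kg m².

5.36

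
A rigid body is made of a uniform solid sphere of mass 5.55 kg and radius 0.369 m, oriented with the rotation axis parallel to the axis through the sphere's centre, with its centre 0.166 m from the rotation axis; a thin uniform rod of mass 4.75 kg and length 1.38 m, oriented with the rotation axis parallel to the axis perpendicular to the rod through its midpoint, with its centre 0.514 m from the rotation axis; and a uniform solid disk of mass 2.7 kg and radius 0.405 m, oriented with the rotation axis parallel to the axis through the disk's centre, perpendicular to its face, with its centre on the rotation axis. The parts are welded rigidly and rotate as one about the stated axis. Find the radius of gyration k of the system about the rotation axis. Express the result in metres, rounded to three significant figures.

Solid sphere: I_cm = (2/5)MR² = (2/5)(5.55)(0.369)² = 0.30228 kg·m²; centre at d = 0.166 m, so the parallel axis theorem gives I = 0.30228 + (5.55)(0.166)² = 0.45521 kg·m².
Thin rod: I_cm = (1/12)ML² = (1/12)(4.75)(1.38)² = 0.75382 kg·m²; centre at d = 0.514 m, so the parallel axis theorem gives I = 0.75382 + (4.75)(0.514)² = 2.0088 kg·m².
Solid disk: I_cm = (1/2)MR² = (1/2)(2.7)(0.405)² = 0.22143 kg·m²; axis through the centre, so I = 0.22143 kg·m².
Total I = 2.6854 kg·m²; total mass M = 13 kg.
k = √(I/M) = √(2.6854/13) = 0.4545 m.

0.454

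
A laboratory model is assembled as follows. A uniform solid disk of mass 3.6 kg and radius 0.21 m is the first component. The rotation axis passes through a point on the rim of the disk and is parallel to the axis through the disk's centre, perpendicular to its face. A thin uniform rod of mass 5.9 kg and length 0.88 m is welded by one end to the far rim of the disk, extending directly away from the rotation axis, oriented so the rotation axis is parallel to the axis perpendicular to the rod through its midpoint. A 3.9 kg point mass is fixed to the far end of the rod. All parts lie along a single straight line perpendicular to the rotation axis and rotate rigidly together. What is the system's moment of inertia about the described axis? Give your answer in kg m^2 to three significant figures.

Solid disk: I_cm = (1/2)MR² = (1/2)(3.6)(0.21)² = 0.07938 kg m^2; centre at d = 0.21 m, so I = I_cm + Md² gives I = 0.07938 + (3.6)(0.21)² = 0.23814 kg m^2.
Thin rod: I_cm = (1/12)ML² = (1/12)(5.9)(0.88)² = 0.38075 kg m^2; centre at d = 0.21 + 0.21 + 0.44 = 0.86 m, so I = I_cm + Md² gives I = 0.38075 + (5.9)(0.86)² = 4.7444 kg m^2.
Point mass: I_cm = 0; centre at d = 0.21 + 0.21 + 0.44 + 0.44 = 1.3 m, so I = I_cm + Md² gives I = 0 + (3.9)(1.3)² = 6.591 kg m^2.
Total I = 0.23814 + 4.7444 + 6.591 = 11.574 kg m^2.

11.6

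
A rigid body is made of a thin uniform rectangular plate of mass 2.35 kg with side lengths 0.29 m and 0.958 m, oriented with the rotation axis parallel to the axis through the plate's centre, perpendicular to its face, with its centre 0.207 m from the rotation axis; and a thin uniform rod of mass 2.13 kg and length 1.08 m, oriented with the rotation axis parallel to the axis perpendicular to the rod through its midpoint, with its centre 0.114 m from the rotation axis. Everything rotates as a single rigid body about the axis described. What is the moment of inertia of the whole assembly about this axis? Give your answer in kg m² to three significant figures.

Rectangular plate: I_cm = (1/12)M(a²+b²) = (1/12)(2.35)[(0.29)² + (0.958)²] = 0.1962 kg m²; centre at d = 0.207 m, so the parallel axis theorem gives I = 0.1962 + (2.35)(0.207)² = 0.29689 kg m².
Thin rod: I_cm = (1/12)ML² = (1/12)(2.13)(1.08)² = 0.20704 kg m²; centre at d = 0.114 m, so the parallel axis theorem gives I = 0.20704 + (2.13)(0.114)² = 0.23472 kg m².
Total I = 0.29689 + 0.23472 = 0.53161 kg m².

0.532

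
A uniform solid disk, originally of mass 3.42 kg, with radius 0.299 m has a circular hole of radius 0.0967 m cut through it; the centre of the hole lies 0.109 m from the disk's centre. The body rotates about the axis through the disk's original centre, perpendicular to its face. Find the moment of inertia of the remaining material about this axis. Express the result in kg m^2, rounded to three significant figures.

0.147

Unpierced body about its centre: I₀ = (1/2)MR² = (1/2)(3.42)(0.299)² = 0.15288 kg m^2.
The removed disk has mass m = M·(r/R)² = (3.42)(0.0967/0.299)² = 0.35771 kg (same uniform areal density).
Its moment of inertia about the rotation axis (parallel-axis theorem): I_hole = (1/2)mr² + md² = (1/2)(0.35771)(0.0967)² + (0.35771)(0.109)² = 0.0059225 kg m^2.
Treating the hole as negative mass, I = I₀ − I_hole = 0.15288 − 0.0059225 = 0.14695 kg m^2.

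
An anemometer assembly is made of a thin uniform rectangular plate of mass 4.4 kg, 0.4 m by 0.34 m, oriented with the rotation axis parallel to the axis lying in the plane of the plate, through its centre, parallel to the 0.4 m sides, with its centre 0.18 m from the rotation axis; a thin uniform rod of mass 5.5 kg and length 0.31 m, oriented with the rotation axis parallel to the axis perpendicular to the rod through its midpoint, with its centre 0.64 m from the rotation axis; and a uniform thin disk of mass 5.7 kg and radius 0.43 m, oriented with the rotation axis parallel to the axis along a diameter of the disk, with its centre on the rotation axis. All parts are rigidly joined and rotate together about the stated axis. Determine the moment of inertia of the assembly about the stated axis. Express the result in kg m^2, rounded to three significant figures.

Rectangular plate: I_cm = (1/12)Mb² = (1/12)(4.4)(0.34)² = 0.042387 kg m^2; centre at d = 0.18 m, so I = I_cm + Md² gives I = 0.042387 + (4.4)(0.18)² = 0.18495 kg m^2.
Thin rod: I_cm = (1/12)ML² = (1/12)(5.5)(0.31)² = 0.044046 kg m^2; centre at d = 0.64 m, so I = I_cm + Md² gives I = 0.044046 + (5.5)(0.64)² = 2.2968 kg m^2.
Thin disk: I_cm = (1/4)MR² = (1/4)(5.7)(0.43)² = 0.26348 kg m^2; axis through the centre, so I = 0.26348 kg m^2.
Total I = 0.18495 + 2.2968 + 0.26348 = 2.7453 kg m^2.

2.75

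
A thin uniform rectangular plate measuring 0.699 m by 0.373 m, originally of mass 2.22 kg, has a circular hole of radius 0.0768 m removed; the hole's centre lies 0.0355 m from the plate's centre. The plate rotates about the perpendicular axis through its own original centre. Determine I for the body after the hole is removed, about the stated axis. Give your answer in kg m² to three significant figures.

Unpierced body about its centre: I₀ = (1/12)M(a²+b²) = (1/12)(2.22)[(0.699)² + (0.373)²] = 0.11613 kg m².
The removed disk has mass m = M·πr²/(ab) = (2.22)·π(0.0768)²/(0.699·0.373) = 0.15778 kg (same uniform areal density).
Its moment of inertia about the rotation axis (parallel-axis theorem): I_hole = (1/2)mr² + md² = (1/2)(0.15778)(0.0768)² + (0.15778)(0.0355)² = 0.00066414 kg m².
Treating the hole as negative mass, I = I₀ − I_hole = 0.11613 − 0.00066414 = 0.11547 kg m².

0.115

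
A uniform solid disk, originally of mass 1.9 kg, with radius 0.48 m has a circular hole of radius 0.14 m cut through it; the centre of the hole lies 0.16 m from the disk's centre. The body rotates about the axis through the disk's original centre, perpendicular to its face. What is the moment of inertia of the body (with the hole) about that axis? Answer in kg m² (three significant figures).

0.213

Unpierced body about its centre: I₀ = (1/2)MR² = (1/2)(1.9)(0.48)² = 0.21888 kg m².
The removed disk has mass m = M·(r/R)² = (1.9)(0.14/0.48)² = 0.16163 kg (same uniform areal density).
Its moment of inertia about the rotation axis (parallel-axis theorem): I_hole = (1/2)mr² + md² = (1/2)(0.16163)(0.14)² + (0.16163)(0.16)² = 0.0057218 kg m².
Treating the hole as negative mass, I = I₀ − I_hole = 0.21888 − 0.0057218 = 0.21316 kg m².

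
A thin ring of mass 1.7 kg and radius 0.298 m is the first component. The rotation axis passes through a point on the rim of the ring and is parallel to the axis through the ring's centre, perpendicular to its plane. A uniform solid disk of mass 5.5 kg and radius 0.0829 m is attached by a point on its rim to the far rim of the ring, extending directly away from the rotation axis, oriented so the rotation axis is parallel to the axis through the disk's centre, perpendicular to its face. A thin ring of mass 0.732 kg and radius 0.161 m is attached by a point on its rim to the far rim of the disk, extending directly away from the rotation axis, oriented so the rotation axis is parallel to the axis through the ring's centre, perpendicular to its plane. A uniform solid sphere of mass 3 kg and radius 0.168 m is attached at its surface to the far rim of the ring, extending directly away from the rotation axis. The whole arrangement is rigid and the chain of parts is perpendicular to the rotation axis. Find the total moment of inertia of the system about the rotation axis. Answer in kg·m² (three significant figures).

Thin ring: I_cm = MR² = (1.7)(0.298)² = 0.15097 kg·m²; centre at d = 0.298 m, so I = I_cm + Md² gives I = 0.15097 + (1.7)(0.298)² = 0.30193 kg·m².
Solid disk: I_cm = (1/2)MR² = (1/2)(5.5)(0.0829)² = 0.018899 kg·m²; centre at d = 0.298 + 0.298 + 0.0829 = 0.6789 m, so I = I_cm + Md² gives I = 0.018899 + (5.5)(0.6789)² = 2.5539 kg·m².
Thin ring: I_cm = MR² = (0.732)(0.161)² = 0.018974 kg·m²; centre at d = 0.298 + 0.298 + 0.0829 + 0.0829 + 0.161 = 0.9228 m, so I = I_cm + Md² gives I = 0.018974 + (0.732)(0.9228)² = 0.64232 kg·m².
Solid sphere: I_cm = (2/5)MR² = (2/5)(3)(0.168)² = 0.033869 kg·m²; centre at d = 0.298 + 0.298 + 0.0829 + 0.0829 + 0.161 + 0.161 + 0.168 = 1.2518 m, so I = I_cm + Md² gives I = 0.033869 + (3)(1.2518)² = 4.7349 kg·m².
Total I = 0.30193 + 2.5539 + 0.64232 + 4.7349 = 8.233 kg·m².

8.23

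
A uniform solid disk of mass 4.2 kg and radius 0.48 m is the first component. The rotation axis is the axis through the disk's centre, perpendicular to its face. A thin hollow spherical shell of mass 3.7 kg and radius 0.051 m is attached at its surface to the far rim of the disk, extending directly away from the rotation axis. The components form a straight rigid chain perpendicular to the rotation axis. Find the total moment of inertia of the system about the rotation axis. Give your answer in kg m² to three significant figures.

1.53

Solid disk: I_cm = (1/2)MR² = (1/2)(4.2)(0.48)² = 0.48384 kg m²; axis through the centre, so I = 0.48384 kg m².
Spherical shell: I_cm = (2/3)MR² = (2/3)(3.7)(0.051)² = 0.0064158 kg m²; centre at d = 0.48 + 0.051 = 0.531 m, so I = I_cm + Md² gives I = 0.0064158 + (3.7)(0.531)² = 1.0497 kg m².
Total I = 0.48384 + 1.0497 = 1.5335 kg m².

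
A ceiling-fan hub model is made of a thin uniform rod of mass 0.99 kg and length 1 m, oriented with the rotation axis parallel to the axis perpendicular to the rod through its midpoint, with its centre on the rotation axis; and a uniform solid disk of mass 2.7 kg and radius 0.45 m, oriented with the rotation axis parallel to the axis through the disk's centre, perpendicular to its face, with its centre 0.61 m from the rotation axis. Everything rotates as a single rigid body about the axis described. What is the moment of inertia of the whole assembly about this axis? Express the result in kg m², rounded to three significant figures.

Thin rod: I_cm = (1/12)ML² = (1/12)(0.99)(1)² = 0.0825 kg m²; axis through the centre, so I = 0.0825 kg m².
Solid disk: I_cm = (1/2)MR² = (1/2)(2.7)(0.45)² = 0.27338 kg m²; centre at d = 0.61 m, so the parallel axis theorem gives I = 0.27338 + (2.7)(0.61)² = 1.278 kg m².
Total I = 0.0825 + 1.278 = 1.3605 kg m².

1.36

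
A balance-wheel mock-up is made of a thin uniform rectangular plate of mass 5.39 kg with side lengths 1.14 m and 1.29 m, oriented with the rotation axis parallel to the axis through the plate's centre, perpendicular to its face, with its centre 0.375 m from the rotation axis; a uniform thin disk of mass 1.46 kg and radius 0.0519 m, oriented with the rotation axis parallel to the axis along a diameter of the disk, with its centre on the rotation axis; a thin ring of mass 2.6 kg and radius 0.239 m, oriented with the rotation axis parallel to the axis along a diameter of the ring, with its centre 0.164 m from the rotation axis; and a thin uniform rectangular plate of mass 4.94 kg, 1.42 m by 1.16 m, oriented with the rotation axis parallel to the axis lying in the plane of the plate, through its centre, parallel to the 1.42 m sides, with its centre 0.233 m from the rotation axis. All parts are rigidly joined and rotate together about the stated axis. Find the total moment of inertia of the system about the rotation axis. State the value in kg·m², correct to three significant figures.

3.06

Rectangular plate: I_cm = (1/12)M(a²+b²) = (1/12)(5.39)[(1.14)² + (1.29)²] = 1.3312 kg·m²; centre at d = 0.375 m, so the parallel axis theorem gives I = 1.3312 + (5.39)(0.375)² = 2.0892 kg·m².
Thin disk: I_cm = (1/4)MR² = (1/4)(1.46)(0.0519)² = 0.00098317 kg·m²; axis through the centre, so I = 0.00098317 kg·m².
Thin ring: I_cm = (1/2)MR² = (1/2)(2.6)(0.239)² = 0.074257 kg·m²; centre at d = 0.164 m, so the parallel axis theorem gives I = 0.074257 + (2.6)(0.164)² = 0.14419 kg·m².
Rectangular plate: I_cm = (1/12)Mb² = (1/12)(4.94)(1.16)² = 0.55394 kg·m²; centre at d = 0.233 m, so the parallel axis theorem gives I = 0.55394 + (4.94)(0.233)² = 0.82213 kg·m².
Total I = 2.0892 + 0.00098317 + 0.14419 + 0.82213 = 3.0565 kg·m².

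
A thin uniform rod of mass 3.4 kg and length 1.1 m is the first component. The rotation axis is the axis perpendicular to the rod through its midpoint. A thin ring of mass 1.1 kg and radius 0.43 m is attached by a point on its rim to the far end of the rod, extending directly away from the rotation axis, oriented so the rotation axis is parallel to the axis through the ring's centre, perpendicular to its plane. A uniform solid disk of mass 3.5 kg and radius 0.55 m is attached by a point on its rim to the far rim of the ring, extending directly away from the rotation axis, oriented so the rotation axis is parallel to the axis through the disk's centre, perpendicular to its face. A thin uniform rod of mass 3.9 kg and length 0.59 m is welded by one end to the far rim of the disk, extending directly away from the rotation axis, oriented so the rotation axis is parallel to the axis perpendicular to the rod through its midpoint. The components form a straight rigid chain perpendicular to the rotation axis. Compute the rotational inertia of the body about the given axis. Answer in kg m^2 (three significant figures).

46.4

Thin rod: I_cm = (1/12)ML² = (1/12)(3.4)(1.1)² = 0.34283 kg m^2; axis through the centre, so I = 0.34283 kg m^2.
Thin ring: I_cm = MR² = (1.1)(0.43)² = 0.20339 kg m^2; centre at d = 0.55 + 0.43 = 0.98 m, so I = I_cm + Md² gives I = 0.20339 + (1.1)(0.98)² = 1.2598 kg m^2.
Solid disk: I_cm = (1/2)MR² = (1/2)(3.5)(0.55)² = 0.52938 kg m^2; centre at d = 0.55 + 0.43 + 0.43 + 0.55 = 1.96 m, so I = I_cm + Md² gives I = 0.52938 + (3.5)(1.96)² = 13.975 kg m^2.
Thin rod: I_cm = (1/12)ML² = (1/12)(3.9)(0.59)² = 0.11313 kg m^2; centre at d = 0.55 + 0.43 + 0.43 + 0.55 + 0.55 + 0.295 = 2.805 m, so I = I_cm + Md² gives I = 0.11313 + (3.9)(2.805)² = 30.798 kg m^2.
Total I = 0.34283 + 1.2598 + 13.975 + 30.798 = 46.376 kg m^2.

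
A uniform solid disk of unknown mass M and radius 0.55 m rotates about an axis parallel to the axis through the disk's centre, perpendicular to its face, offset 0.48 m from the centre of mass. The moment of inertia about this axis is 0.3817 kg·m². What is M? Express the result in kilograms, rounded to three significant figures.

I = I_cm + Md² = (1/2)MR² + Md² = M·[0.5·(0.55)² + (0.48)²] = M·0.38165.
So M = 0.3817 / 0.38165 = 1.0001 kg.

1.00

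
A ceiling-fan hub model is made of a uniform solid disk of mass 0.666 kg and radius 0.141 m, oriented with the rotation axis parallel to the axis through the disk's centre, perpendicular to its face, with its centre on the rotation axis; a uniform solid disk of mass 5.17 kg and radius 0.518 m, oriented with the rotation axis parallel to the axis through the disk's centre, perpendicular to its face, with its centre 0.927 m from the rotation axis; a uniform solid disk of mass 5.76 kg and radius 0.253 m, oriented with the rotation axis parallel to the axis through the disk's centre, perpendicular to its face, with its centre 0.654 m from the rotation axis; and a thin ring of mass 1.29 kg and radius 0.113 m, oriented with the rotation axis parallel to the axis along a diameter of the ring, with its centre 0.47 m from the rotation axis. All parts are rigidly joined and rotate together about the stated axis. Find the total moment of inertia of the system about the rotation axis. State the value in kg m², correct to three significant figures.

8.08

Solid disk: I_cm = (1/2)MR² = (1/2)(0.666)(0.141)² = 0.0066204 kg m²; axis through the centre, so I = 0.0066204 kg m².
Solid disk: I_cm = (1/2)MR² = (1/2)(5.17)(0.518)² = 0.69362 kg m²; centre at d = 0.927 m, so I = I_cm + Md² gives I = 0.69362 + (5.17)(0.927)² = 5.1363 kg m².
Solid disk: I_cm = (1/2)MR² = (1/2)(5.76)(0.253)² = 0.18435 kg m²; centre at d = 0.654 m, so I = I_cm + Md² gives I = 0.18435 + (5.76)(0.654)² = 2.648 kg m².
Thin ring: I_cm = (1/2)MR² = (1/2)(1.29)(0.113)² = 0.008236 kg m²; centre at d = 0.47 m, so I = I_cm + Md² gives I = 0.008236 + (1.29)(0.47)² = 0.2932 kg m².
Total I = 0.0066204 + 5.1363 + 2.648 + 0.2932 = 8.0842 kg m².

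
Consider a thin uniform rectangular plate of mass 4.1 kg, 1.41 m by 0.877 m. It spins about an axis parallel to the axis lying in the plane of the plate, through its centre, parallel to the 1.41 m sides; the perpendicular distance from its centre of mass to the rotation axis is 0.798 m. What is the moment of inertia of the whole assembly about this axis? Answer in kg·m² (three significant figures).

I_cm = (1/12)Mb² = (1/12)(4.1)(0.877)² = 0.26279 kg·m²; centre at d = 0.798 m, so the parallel axis theorem gives I = 0.26279 + (4.1)(0.798)² = 2.8737 kg·m².

2.87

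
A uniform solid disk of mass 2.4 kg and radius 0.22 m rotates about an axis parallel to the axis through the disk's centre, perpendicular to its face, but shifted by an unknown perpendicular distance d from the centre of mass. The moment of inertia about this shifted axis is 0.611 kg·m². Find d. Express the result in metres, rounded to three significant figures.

About the centre-of-mass axis, I_cm = (1/2)MR² = (1/2)(2.4)(0.22)² = 0.05808 kg·m².
Parallel axis theorem: I = I_cm + Md², so Md² = 0.611 − 0.05808 = 0.55292 kg·m².
d = √(0.55292 / 2.4) = 0.47998 m.

0.480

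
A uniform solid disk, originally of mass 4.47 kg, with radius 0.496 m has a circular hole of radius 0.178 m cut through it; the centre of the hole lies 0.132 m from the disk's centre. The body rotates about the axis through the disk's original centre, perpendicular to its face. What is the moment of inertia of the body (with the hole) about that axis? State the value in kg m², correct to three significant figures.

Unpierced body about its centre: I₀ = (1/2)MR² = (1/2)(4.47)(0.496)² = 0.54985 kg m².
The removed disk has mass m = M·(r/R)² = (4.47)(0.178/0.496)² = 0.57568 kg (same uniform areal density).
Its moment of inertia about the rotation axis (parallel-axis theorem): I_hole = (1/2)mr² + md² = (1/2)(0.57568)(0.178)² + (0.57568)(0.132)² = 0.019151 kg m².
Treating the hole as negative mass, I = I₀ − I_hole = 0.54985 − 0.019151 = 0.5307 kg m².

0.531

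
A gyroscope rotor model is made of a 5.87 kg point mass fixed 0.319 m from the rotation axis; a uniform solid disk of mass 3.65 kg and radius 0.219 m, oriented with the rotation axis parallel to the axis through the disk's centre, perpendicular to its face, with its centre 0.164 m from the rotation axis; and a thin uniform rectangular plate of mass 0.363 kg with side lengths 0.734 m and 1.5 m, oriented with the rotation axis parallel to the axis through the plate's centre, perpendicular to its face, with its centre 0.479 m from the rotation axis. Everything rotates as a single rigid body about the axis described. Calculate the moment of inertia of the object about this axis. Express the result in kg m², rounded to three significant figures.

0.951

Point mass: I_cm = 0; centre at d = 0.319 m, so the parallel axis theorem gives I = 0 + (5.87)(0.319)² = 0.59734 kg m².
Solid disk: I_cm = (1/2)MR² = (1/2)(3.65)(0.219)² = 0.087529 kg m²; centre at d = 0.164 m, so the parallel axis theorem gives I = 0.087529 + (3.65)(0.164)² = 0.1857 kg m².
Rectangular plate: I_cm = (1/12)M(a²+b²) = (1/12)(0.363)[(0.734)² + (1.5)²] = 0.08436 kg m²; centre at d = 0.479 m, so the parallel axis theorem gives I = 0.08436 + (0.363)(0.479)² = 0.16765 kg m².
Total I = 0.59734 + 0.1857 + 0.16765 = 0.95068 kg m².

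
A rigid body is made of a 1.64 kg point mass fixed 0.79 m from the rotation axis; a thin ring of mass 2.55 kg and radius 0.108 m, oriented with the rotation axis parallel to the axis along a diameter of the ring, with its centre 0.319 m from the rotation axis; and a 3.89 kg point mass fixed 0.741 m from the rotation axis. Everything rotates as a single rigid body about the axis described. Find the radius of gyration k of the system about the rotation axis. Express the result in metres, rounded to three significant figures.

Point mass: I_cm = 0; centre at d = 0.79 m, so I = I_cm + Md² gives I = 0 + (1.64)(0.79)² = 1.0235 kg m^2.
Thin ring: I_cm = (1/2)MR² = (1/2)(2.55)(0.108)² = 0.014872 kg m^2; centre at d = 0.319 m, so I = I_cm + Md² gives I = 0.014872 + (2.55)(0.319)² = 0.27436 kg m^2.
Point mass: I_cm = 0; centre at d = 0.741 m, so I = I_cm + Md² gives I = 0 + (3.89)(0.741)² = 2.1359 kg m^2.
Total I = 3.4338 kg m^2; total mass M = 8.08 kg.
k = √(I/M) = √(3.4338/8.08) = 0.6519 m.

0.652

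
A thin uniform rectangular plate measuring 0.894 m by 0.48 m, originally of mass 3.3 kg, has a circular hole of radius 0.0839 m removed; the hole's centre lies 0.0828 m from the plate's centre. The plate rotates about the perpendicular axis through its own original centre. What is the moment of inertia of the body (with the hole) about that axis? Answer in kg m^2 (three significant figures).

0.281

Unpierced body about its centre: I₀ = (1/12)M(a²+b²) = (1/12)(3.3)[(0.894)² + (0.48)²] = 0.28315 kg m^2.
The removed disk has mass m = M·πr²/(ab) = (3.3)·π(0.0839)²/(0.894·0.48) = 0.17006 kg (same uniform areal density).
Its moment of inertia about the rotation axis (parallel-axis theorem): I_hole = (1/2)mr² + md² = (1/2)(0.17006)(0.0839)² + (0.17006)(0.0828)² = 0.0017645 kg m^2.
Treating the hole as negative mass, I = I₀ − I_hole = 0.28315 − 0.0017645 = 0.28139 kg m^2.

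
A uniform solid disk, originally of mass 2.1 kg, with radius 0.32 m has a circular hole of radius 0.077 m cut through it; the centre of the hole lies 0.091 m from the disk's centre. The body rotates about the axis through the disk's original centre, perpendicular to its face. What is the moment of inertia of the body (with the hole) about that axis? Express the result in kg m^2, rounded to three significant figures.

0.106

Unpierced body about its centre: I₀ = (1/2)MR² = (1/2)(2.1)(0.32)² = 0.10752 kg m^2.
The removed disk has mass m = M·(r/R)² = (2.1)(0.077/0.32)² = 0.12159 kg (same uniform areal density).
Its moment of inertia about the rotation axis (parallel-axis theorem): I_hole = (1/2)mr² + md² = (1/2)(0.12159)(0.077)² + (0.12159)(0.091)² = 0.0013673 kg m^2.
Treating the hole as negative mass, I = I₀ − I_hole = 0.10752 − 0.0013673 = 0.10615 kg m^2.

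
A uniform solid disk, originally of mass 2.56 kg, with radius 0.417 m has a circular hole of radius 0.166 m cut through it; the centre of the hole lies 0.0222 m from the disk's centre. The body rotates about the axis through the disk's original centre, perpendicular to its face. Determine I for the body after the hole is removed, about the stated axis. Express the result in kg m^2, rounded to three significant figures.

0.217

Unpierced body about its centre: I₀ = (1/2)MR² = (1/2)(2.56)(0.417)² = 0.22258 kg m^2.
The removed disk has mass m = M·(r/R)² = (2.56)(0.166/0.417)² = 0.40568 kg (same uniform areal density).
Its moment of inertia about the rotation axis (parallel-axis theorem): I_hole = (1/2)mr² + md² = (1/2)(0.40568)(0.166)² + (0.40568)(0.0222)² = 0.0057894 kg m^2.
Treating the hole as negative mass, I = I₀ − I_hole = 0.22258 − 0.0057894 = 0.21679 kg m^2.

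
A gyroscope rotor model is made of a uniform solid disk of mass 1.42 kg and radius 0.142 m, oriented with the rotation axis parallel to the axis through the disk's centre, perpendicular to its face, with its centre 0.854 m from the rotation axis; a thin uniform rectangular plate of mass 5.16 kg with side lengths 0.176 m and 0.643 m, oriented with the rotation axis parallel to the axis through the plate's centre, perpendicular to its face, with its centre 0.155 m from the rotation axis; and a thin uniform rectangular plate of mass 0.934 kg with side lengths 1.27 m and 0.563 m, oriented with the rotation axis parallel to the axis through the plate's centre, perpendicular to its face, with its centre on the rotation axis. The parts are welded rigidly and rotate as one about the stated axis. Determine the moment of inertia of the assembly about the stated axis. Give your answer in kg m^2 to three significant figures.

Solid disk: I_cm = (1/2)MR² = (1/2)(1.42)(0.142)² = 0.014316 kg m^2; centre at d = 0.854 m, so the parallel axis theorem gives I = 0.014316 + (1.42)(0.854)² = 1.0499 kg m^2.
Rectangular plate: I_cm = (1/12)M(a²+b²) = (1/12)(5.16)[(0.176)² + (0.643)²] = 0.1911 kg m^2; centre at d = 0.155 m, so the parallel axis theorem gives I = 0.1911 + (5.16)(0.155)² = 0.31507 kg m^2.
Rectangular plate: I_cm = (1/12)M(a²+b²) = (1/12)(0.934)[(1.27)² + (0.563)²] = 0.15021 kg m^2; axis through the centre, so I = 0.15021 kg m^2.
Total I = 1.0499 + 0.31507 + 0.15021 = 1.5152 kg m^2.

1.52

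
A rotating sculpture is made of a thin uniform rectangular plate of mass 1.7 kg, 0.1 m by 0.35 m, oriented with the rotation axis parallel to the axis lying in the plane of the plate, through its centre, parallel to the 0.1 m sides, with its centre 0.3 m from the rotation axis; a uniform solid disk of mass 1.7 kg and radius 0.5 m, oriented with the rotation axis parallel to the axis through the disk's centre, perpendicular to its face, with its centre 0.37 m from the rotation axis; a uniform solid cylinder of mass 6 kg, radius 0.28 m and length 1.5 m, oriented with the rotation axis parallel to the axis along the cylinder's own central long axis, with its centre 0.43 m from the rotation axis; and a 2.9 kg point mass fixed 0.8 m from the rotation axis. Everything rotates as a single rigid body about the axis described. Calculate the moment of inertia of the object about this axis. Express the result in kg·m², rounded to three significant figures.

Rectangular plate: I_cm = (1/12)Mb² = (1/12)(1.7)(0.35)² = 0.017354 kg·m²; centre at d = 0.3 m, so the parallel axis theorem gives I = 0.017354 + (1.7)(0.3)² = 0.17035 kg·m².
Solid disk: I_cm = (1/2)MR² = (1/2)(1.7)(0.5)² = 0.2125 kg·m²; centre at d = 0.37 m, so the parallel axis theorem gives I = 0.2125 + (1.7)(0.37)² = 0.44523 kg·m².
Solid cylinder: I_cm = (1/2)MR² = (1/2)(6)(0.28)² = 0.2352 kg·m²; centre at d = 0.43 m, so the parallel axis theorem gives I = 0.2352 + (6)(0.43)² = 1.3446 kg·m².
Point mass: I_cm = 0; centre at d = 0.8 m, so the parallel axis theorem gives I = 0 + (2.9)(0.8)² = 1.856 kg·m².
Total I = 0.17035 + 0.44523 + 1.3446 + 1.856 = 3.8162 kg·m².

3.82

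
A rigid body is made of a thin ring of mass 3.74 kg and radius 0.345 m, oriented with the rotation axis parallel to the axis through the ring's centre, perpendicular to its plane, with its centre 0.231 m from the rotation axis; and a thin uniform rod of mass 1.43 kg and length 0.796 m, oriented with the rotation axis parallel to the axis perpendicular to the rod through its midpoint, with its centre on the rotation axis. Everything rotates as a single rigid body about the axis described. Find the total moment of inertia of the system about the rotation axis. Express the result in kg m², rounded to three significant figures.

0.720

Thin ring: I_cm = MR² = (3.74)(0.345)² = 0.44515 kg m²; centre at d = 0.231 m, so the parallel axis theorem gives I = 0.44515 + (3.74)(0.231)² = 0.64472 kg m².
Thin rod: I_cm = (1/12)ML² = (1/12)(1.43)(0.796)² = 0.075506 kg m²; axis through the centre, so I = 0.075506 kg m².
Total I = 0.64472 + 0.075506 = 0.72023 kg m².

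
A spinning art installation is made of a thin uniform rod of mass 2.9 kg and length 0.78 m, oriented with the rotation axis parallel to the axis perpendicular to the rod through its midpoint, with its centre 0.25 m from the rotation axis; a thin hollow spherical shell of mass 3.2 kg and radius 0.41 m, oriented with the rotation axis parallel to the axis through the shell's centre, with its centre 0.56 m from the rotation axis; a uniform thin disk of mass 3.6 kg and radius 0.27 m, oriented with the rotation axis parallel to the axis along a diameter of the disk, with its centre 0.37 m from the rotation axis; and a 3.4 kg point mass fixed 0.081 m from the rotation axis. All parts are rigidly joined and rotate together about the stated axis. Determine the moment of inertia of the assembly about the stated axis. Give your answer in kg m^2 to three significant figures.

Thin rod: I_cm = (1/12)ML² = (1/12)(2.9)(0.78)² = 0.14703 kg m^2; centre at d = 0.25 m, so the parallel axis theorem gives I = 0.14703 + (2.9)(0.25)² = 0.32828 kg m^2.
Spherical shell: I_cm = (2/3)MR² = (2/3)(3.2)(0.41)² = 0.35861 kg m^2; centre at d = 0.56 m, so the parallel axis theorem gives I = 0.35861 + (3.2)(0.56)² = 1.3621 kg m^2.
Thin disk: I_cm = (1/4)MR² = (1/4)(3.6)(0.27)² = 0.06561 kg m^2; centre at d = 0.37 m, so the parallel axis theorem gives I = 0.06561 + (3.6)(0.37)² = 0.55845 kg m^2.
Point mass: I_cm = 0; centre at d = 0.081 m, so the parallel axis theorem gives I = 0 + (3.4)(0.081)² = 0.022307 kg m^2.
Total I = 0.32828 + 1.3621 + 0.55845 + 0.022307 = 2.2712 kg m^2.

2.27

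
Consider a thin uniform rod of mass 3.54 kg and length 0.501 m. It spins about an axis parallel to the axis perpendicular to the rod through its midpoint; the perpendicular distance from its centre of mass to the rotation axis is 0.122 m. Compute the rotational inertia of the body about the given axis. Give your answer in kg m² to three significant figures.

0.127

I_cm = (1/12)ML² = (1/12)(3.54)(0.501)² = 0.074045 kg m²; centre at d = 0.122 m, so I = I_cm + Md² gives I = 0.074045 + (3.54)(0.122)² = 0.12673 kg m².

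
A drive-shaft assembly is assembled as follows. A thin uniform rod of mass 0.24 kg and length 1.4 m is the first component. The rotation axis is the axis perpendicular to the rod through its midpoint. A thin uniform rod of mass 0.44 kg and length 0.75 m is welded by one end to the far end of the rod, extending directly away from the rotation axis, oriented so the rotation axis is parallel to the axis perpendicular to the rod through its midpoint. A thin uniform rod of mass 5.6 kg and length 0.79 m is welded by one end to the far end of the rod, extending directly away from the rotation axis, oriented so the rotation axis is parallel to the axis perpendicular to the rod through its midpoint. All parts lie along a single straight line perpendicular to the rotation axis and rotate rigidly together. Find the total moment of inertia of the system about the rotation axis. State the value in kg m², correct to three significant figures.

19.9

Thin rod: I_cm = (1/12)ML² = (1/12)(0.24)(1.4)² = 0.0392 kg m²; axis through the centre, so I = 0.0392 kg m².
Thin rod: I_cm = (1/12)ML² = (1/12)(0.44)(0.75)² = 0.020625 kg m²; centre at d = 0.7 + 0.375 = 1.075 m, so the parallel axis theorem gives I = 0.020625 + (0.44)(1.075)² = 0.5291 kg m².
Thin rod: I_cm = (1/12)ML² = (1/12)(5.6)(0.79)² = 0.29125 kg m²; centre at d = 0.7 + 0.375 + 0.375 + 0.395 = 1.845 m, so the parallel axis theorem gives I = 0.29125 + (5.6)(1.845)² = 19.354 kg m².
Total I = 0.0392 + 0.5291 + 19.354 = 19.922 kg m².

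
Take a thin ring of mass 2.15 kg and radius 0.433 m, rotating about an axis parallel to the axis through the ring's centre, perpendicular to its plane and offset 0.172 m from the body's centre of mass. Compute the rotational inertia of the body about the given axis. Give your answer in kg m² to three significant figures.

I_cm = MR² = (2.15)(0.433)² = 0.4031 kg m²; centre at d = 0.172 m, so the parallel axis theorem gives I = 0.4031 + (2.15)(0.172)² = 0.46671 kg m².

0.467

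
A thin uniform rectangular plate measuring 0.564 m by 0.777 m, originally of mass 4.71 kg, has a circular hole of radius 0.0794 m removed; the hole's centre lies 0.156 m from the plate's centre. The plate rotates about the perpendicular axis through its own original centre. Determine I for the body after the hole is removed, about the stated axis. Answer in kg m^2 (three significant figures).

Unpierced body about its centre: I₀ = (1/12)M(a²+b²) = (1/12)(4.71)[(0.564)² + (0.777)²] = 0.36182 kg m^2.
The removed disk has mass m = M·πr²/(ab) = (4.71)·π(0.0794)²/(0.564·0.777) = 0.21287 kg (same uniform areal density).
Its moment of inertia about the rotation axis (parallel-axis theorem): I_hole = (1/2)mr² + md² = (1/2)(0.21287)(0.0794)² + (0.21287)(0.156)² = 0.0058514 kg m^2.
Treating the hole as negative mass, I = I₀ − I_hole = 0.36182 − 0.0058514 = 0.35596 kg m^2.

0.356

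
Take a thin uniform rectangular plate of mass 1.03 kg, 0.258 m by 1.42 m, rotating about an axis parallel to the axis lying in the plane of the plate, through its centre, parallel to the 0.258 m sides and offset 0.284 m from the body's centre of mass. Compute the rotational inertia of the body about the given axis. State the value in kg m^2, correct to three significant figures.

I_cm = (1/12)Mb² = (1/12)(1.03)(1.42)² = 0.17307 kg m^2; centre at d = 0.284 m, so I = I_cm + Md² gives I = 0.17307 + (1.03)(0.284)² = 0.25615 kg m^2.

0.256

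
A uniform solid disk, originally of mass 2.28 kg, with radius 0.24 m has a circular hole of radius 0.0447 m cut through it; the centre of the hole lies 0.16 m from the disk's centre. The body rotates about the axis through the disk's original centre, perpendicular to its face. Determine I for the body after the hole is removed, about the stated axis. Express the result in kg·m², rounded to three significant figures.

0.0636

Unpierced body about its centre: I₀ = (1/2)MR² = (1/2)(2.28)(0.24)² = 0.065664 kg·m².
The removed disk has mass m = M·(r/R)² = (2.28)(0.0447/0.24)² = 0.079091 kg (same uniform areal density).
Its moment of inertia about the rotation axis (parallel-axis theorem): I_hole = (1/2)mr² + md² = (1/2)(0.079091)(0.0447)² + (0.079091)(0.16)² = 0.0021037 kg·m².
Treating the hole as negative mass, I = I₀ − I_hole = 0.065664 − 0.0021037 = 0.06356 kg·m².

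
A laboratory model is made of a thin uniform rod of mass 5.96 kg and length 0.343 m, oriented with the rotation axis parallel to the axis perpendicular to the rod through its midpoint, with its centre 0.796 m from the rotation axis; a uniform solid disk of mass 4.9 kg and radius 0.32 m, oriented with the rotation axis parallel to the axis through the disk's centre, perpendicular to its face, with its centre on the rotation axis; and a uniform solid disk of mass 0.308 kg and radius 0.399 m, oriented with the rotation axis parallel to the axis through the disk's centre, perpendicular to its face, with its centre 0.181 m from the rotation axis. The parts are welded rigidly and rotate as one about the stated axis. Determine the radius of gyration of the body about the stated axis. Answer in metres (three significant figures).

0.607

Thin rod: I_cm = (1/12)ML² = (1/12)(5.96)(0.343)² = 0.058432 kg m^2; centre at d = 0.796 m, so I = I_cm + Md² gives I = 0.058432 + (5.96)(0.796)² = 3.8348 kg m^2.
Solid disk: I_cm = (1/2)MR² = (1/2)(4.9)(0.32)² = 0.25088 kg m^2; axis through the centre, so I = 0.25088 kg m^2.
Solid disk: I_cm = (1/2)MR² = (1/2)(0.308)(0.399)² = 0.024517 kg m^2; centre at d = 0.181 m, so I = I_cm + Md² gives I = 0.024517 + (0.308)(0.181)² = 0.034607 kg m^2.
Total I = 4.1203 kg m^2; total mass M = 11.168 kg.
k = √(I/M) = √(4.1203/11.168) = 0.6074 m.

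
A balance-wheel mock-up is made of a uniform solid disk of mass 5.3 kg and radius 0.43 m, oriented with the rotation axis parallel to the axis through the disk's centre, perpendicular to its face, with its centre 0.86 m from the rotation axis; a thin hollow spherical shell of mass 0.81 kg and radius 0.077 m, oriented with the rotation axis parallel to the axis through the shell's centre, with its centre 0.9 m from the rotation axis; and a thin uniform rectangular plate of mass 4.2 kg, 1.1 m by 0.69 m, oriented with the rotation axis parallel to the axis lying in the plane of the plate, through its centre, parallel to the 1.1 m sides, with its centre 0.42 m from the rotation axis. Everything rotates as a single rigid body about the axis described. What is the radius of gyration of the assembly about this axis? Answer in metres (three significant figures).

0.761

Solid disk: I_cm = (1/2)MR² = (1/2)(5.3)(0.43)² = 0.48998 kg m²; centre at d = 0.86 m, so I = I_cm + Md² gives I = 0.48998 + (5.3)(0.86)² = 4.4099 kg m².
Spherical shell: I_cm = (2/3)MR² = (2/3)(0.81)(0.077)² = 0.0032017 kg m²; centre at d = 0.9 m, so I = I_cm + Md² gives I = 0.0032017 + (0.81)(0.9)² = 0.6593 kg m².
Rectangular plate: I_cm = (1/12)Mb² = (1/12)(4.2)(0.69)² = 0.16663 kg m²; centre at d = 0.42 m, so I = I_cm + Md² gives I = 0.16663 + (4.2)(0.42)² = 0.90751 kg m².
Total I = 5.9767 kg m²; total mass M = 10.31 kg.
k = √(I/M) = √(5.9767/10.31) = 0.76138 m.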